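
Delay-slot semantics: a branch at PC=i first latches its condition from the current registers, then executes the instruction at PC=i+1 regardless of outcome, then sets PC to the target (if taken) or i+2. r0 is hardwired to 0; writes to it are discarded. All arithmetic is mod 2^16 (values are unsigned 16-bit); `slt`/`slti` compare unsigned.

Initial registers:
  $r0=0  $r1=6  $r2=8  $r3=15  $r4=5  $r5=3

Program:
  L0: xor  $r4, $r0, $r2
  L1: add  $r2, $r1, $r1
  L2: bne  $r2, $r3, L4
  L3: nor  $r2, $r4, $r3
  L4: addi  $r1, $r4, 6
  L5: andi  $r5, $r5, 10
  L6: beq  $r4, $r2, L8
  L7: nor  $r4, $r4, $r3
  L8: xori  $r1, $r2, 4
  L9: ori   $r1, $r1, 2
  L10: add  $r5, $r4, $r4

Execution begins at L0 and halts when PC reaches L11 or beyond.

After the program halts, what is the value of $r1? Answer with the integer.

65526

#0 xor  $r4, $r0, $r2 ; 0/6/8/15/8/3
#1 add  $r2, $r1, $r1 ; 0/6/12/15/8/3
#2 bne  $r2, $r3, L4 ; 0/6/12/15/8/3 ; →target
#3 nor  $r2, $r4, $r3 ; 0/6/65520/15/8/3
#4 addi  $r1, $r4, 6 ; 0/14/65520/15/8/3
#5 andi  $r5, $r5, 10 ; 0/14/65520/15/8/2
#6 beq  $r4, $r2, L8 ; 0/14/65520/15/8/2 ; →fallthru
#7 nor  $r4, $r4, $r3 ; 0/14/65520/15/65520/2
#8 xori  $r1, $r2, 4 ; 0/65524/65520/15/65520/2
#9 ori   $r1, $r1, 2 ; 0/65526/65520/15/65520/2
#10 add  $r5, $r4, $r4 ; 0/65526/65520/15/65520/65504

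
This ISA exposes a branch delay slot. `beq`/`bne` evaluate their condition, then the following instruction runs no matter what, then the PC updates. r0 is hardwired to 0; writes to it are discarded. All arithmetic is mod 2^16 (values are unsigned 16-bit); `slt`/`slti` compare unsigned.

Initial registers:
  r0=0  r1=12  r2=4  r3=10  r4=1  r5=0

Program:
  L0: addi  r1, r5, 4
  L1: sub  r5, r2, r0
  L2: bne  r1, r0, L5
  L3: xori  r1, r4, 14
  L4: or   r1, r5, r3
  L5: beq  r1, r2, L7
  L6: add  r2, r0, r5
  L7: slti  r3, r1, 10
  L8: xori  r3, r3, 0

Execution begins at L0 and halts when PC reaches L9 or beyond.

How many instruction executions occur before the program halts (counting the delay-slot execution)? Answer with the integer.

  step pc=0: addi  r1, r5, 4  regs=(0,4,4,10,1,0)
  step pc=1: sub  r5, r2, r0  regs=(0,4,4,10,1,4)
  step pc=2: bne  r1, r0, L5  cond=T  regs=(0,4,4,10,1,4)
  step pc=3: xori  r1, r4, 14  regs=(0,15,4,10,1,4)
  step pc=5: beq  r1, r2, L7  cond=F  regs=(0,15,4,10,1,4)
  step pc=6: add  r2, r0, r5  regs=(0,15,4,10,1,4)
  step pc=7: slti  r3, r1, 10  regs=(0,15,4,0,1,4)
  step pc=8: xori  r3, r3, 0  regs=(0,15,4,0,1,4)

8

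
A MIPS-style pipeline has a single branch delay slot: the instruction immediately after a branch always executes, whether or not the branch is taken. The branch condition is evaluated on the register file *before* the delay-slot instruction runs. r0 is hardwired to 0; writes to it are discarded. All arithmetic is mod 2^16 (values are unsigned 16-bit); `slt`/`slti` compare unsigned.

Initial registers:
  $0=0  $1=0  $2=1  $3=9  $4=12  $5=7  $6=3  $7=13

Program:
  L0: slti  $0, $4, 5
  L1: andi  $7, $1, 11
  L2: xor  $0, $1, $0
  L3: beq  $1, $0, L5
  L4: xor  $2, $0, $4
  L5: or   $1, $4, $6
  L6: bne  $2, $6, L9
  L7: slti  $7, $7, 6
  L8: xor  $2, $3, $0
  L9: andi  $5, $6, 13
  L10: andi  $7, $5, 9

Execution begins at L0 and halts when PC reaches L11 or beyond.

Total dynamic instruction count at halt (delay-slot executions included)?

10

  step pc=0: slti  $0, $4, 5  regs=(0,0,1,9,12,7,3,13)
  step pc=1: andi  $7, $1, 11  regs=(0,0,1,9,12,7,3,0)
  step pc=2: xor  $0, $1, $0  regs=(0,0,1,9,12,7,3,0)
  step pc=3: beq  $1, $0, L5  cond=T  regs=(0,0,1,9,12,7,3,0)
  step pc=4: xor  $2, $0, $4  regs=(0,0,12,9,12,7,3,0)
  step pc=5: or   $1, $4, $6  regs=(0,15,12,9,12,7,3,0)
  step pc=6: bne  $2, $6, L9  cond=T  regs=(0,15,12,9,12,7,3,0)
  step pc=7: slti  $7, $7, 6  regs=(0,15,12,9,12,7,3,1)
  step pc=9: andi  $5, $6, 13  regs=(0,15,12,9,12,1,3,1)
  step pc=10: andi  $7, $5, 9  regs=(0,15,12,9,12,1,3,1)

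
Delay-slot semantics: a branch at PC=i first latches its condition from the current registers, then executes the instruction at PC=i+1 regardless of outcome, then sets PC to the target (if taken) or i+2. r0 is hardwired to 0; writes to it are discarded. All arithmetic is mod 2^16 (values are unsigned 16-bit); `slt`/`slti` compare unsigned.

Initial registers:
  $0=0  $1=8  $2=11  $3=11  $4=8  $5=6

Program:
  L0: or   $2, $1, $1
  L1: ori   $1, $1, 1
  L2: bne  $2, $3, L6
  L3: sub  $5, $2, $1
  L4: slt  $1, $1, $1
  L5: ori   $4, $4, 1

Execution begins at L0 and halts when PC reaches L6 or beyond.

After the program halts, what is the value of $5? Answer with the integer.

[0] or   $2, $1, $1  →  {$0:0, $1:8, $2:8, $3:11, $4:8, $5:6}
[1] ori   $1, $1, 1  →  {$0:0, $1:9, $2:8, $3:11, $4:8, $5:6}
[2] bne  $2, $3, L6  →  {$0:0, $1:9, $2:8, $3:11, $4:8, $5:6}  ⟨branch taken⟩
[3] sub  $5, $2, $1  →  {$0:0, $1:9, $2:8, $3:11, $4:8, $5:65535}

65535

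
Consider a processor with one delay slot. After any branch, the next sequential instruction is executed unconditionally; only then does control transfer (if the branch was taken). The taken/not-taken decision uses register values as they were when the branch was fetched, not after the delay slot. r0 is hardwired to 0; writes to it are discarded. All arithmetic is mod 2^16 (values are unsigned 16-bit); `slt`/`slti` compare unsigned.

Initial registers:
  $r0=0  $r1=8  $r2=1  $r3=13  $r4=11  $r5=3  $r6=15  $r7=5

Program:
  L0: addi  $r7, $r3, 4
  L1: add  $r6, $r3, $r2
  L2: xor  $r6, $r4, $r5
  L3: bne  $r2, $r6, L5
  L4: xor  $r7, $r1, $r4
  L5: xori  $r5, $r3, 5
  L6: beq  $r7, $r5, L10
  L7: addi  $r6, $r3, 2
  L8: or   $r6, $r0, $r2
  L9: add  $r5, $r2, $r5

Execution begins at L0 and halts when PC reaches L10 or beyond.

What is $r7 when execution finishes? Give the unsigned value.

3

PC=0  addi  $r7, $r3, 4      | $r0=0 $r1=8 $r2=1 $r3=13 $r4=11 $r5=3 $r6=15 $r7=17
PC=1  add  $r6, $r3, $r2     | $r0=0 $r1=8 $r2=1 $r3=13 $r4=11 $r5=3 $r6=14 $r7=17
PC=2  xor  $r6, $r4, $r5     | $r0=0 $r1=8 $r2=1 $r3=13 $r4=11 $r5=3 $r6=8 $r7=17
PC=3  bne  $r2, $r6, L5      | $r0=0 $r1=8 $r2=1 $r3=13 $r4=11 $r5=3 $r6=8 $r7=17  [TAKEN]
PC=4  xor  $r7, $r1, $r4     | $r0=0 $r1=8 $r2=1 $r3=13 $r4=11 $r5=3 $r6=8 $r7=3
PC=5  xori  $r5, $r3, 5      | $r0=0 $r1=8 $r2=1 $r3=13 $r4=11 $r5=8 $r6=8 $r7=3
PC=6  beq  $r7, $r5, L10     | $r0=0 $r1=8 $r2=1 $r3=13 $r4=11 $r5=8 $r6=8 $r7=3  [not taken]
PC=7  addi  $r6, $r3, 2      | $r0=0 $r1=8 $r2=1 $r3=13 $r4=11 $r5=8 $r6=15 $r7=3
PC=8  or   $r6, $r0, $r2     | $r0=0 $r1=8 $r2=1 $r3=13 $r4=11 $r5=8 $r6=1 $r7=3
PC=9  add  $r5, $r2, $r5     | $r0=0 $r1=8 $r2=1 $r3=13 $r4=11 $r5=9 $r6=1 $r7=3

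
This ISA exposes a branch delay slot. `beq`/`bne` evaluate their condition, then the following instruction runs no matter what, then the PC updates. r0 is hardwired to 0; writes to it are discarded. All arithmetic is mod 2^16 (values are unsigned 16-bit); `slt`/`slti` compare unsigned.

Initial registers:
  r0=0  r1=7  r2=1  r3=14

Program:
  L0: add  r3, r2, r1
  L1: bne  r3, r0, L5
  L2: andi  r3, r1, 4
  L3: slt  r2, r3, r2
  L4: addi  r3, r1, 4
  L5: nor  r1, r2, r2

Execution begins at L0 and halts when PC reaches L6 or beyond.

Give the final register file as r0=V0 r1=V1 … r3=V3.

  step pc=0: add  r3, r2, r1  regs=(0,7,1,8)
  step pc=1: bne  r3, r0, L5  cond=T  regs=(0,7,1,8)
  step pc=2: andi  r3, r1, 4  regs=(0,7,1,4)
  step pc=5: nor  r1, r2, r2  regs=(0,65534,1,4)

r0=0 r1=65534 r2=1 r3=4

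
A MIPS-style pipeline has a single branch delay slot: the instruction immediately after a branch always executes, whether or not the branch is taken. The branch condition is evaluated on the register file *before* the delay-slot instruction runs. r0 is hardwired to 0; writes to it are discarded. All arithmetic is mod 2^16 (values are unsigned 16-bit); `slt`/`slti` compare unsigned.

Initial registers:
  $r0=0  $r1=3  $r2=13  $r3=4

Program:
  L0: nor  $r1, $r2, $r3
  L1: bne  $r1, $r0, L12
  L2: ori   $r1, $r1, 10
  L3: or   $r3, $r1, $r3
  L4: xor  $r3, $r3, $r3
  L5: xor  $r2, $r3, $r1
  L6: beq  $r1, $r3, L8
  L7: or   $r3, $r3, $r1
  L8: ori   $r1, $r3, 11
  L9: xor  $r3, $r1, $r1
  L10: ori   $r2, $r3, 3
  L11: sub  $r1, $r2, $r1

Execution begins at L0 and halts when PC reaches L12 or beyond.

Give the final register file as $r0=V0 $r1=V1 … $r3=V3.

$r0=0 $r1=65530 $r2=13 $r3=4

  step pc=0: nor  $r1, $r2, $r3  regs=(0,65522,13,4)
  step pc=1: bne  $r1, $r0, L12  cond=T  regs=(0,65522,13,4)
  step pc=2: ori   $r1, $r1, 10  regs=(0,65530,13,4)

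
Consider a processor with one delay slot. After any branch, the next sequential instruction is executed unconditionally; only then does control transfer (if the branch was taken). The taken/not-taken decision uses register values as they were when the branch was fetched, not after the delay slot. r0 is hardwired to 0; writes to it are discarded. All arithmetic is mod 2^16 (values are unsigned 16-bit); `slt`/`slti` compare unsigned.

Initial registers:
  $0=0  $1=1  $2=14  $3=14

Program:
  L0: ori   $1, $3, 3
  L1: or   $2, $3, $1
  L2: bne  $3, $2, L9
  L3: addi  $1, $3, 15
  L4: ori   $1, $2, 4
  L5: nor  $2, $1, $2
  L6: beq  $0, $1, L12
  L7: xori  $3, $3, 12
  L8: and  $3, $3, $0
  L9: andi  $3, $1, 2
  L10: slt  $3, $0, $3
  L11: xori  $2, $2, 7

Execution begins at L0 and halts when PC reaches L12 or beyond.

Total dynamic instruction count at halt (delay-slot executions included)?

7

  step pc=0: ori   $1, $3, 3  regs=(0,15,14,14)
  step pc=1: or   $2, $3, $1  regs=(0,15,15,14)
  step pc=2: bne  $3, $2, L9  cond=T  regs=(0,15,15,14)
  step pc=3: addi  $1, $3, 15  regs=(0,29,15,14)
  step pc=9: andi  $3, $1, 2  regs=(0,29,15,0)
  step pc=10: slt  $3, $0, $3  regs=(0,29,15,0)
  step pc=11: xori  $2, $2, 7  regs=(0,29,8,0)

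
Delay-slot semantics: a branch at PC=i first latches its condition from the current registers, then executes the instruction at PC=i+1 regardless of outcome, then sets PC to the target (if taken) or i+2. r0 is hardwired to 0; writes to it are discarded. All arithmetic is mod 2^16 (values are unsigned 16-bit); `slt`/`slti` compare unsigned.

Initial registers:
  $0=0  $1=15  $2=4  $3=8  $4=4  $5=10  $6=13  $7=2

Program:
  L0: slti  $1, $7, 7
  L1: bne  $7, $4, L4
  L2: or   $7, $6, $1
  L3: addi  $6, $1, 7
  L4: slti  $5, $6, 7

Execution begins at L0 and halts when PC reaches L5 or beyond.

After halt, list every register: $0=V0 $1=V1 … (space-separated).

$0=0 $1=1 $2=4 $3=8 $4=4 $5=0 $6=13 $7=13

PC=0  slti  $1, $7, 7        | $0=0 $1=1 $2=4 $3=8 $4=4 $5=10 $6=13 $7=2
PC=1  bne  $7, $4, L4        | $0=0 $1=1 $2=4 $3=8 $4=4 $5=10 $6=13 $7=2  [TAKEN]
PC=2  or   $7, $6, $1        | $0=0 $1=1 $2=4 $3=8 $4=4 $5=10 $6=13 $7=13
PC=4  slti  $5, $6, 7        | $0=0 $1=1 $2=4 $3=8 $4=4 $5=0 $6=13 $7=13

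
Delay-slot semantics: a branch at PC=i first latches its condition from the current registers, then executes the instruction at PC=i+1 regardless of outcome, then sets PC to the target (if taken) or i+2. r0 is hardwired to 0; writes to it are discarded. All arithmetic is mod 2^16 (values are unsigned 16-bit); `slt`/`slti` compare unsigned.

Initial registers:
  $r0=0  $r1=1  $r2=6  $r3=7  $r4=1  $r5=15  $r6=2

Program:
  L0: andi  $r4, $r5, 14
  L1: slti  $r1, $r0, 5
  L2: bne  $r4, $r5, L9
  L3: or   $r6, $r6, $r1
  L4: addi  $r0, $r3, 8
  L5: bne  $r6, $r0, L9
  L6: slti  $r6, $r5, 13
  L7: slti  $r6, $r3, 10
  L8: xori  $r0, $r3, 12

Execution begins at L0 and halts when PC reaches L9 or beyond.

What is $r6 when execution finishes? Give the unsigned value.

3

#0 andi  $r4, $r5, 14 ; 0/1/6/7/14/15/2
#1 slti  $r1, $r0, 5 ; 0/1/6/7/14/15/2
#2 bne  $r4, $r5, L9 ; 0/1/6/7/14/15/2 ; →target
#3 or   $r6, $r6, $r1 ; 0/1/6/7/14/15/3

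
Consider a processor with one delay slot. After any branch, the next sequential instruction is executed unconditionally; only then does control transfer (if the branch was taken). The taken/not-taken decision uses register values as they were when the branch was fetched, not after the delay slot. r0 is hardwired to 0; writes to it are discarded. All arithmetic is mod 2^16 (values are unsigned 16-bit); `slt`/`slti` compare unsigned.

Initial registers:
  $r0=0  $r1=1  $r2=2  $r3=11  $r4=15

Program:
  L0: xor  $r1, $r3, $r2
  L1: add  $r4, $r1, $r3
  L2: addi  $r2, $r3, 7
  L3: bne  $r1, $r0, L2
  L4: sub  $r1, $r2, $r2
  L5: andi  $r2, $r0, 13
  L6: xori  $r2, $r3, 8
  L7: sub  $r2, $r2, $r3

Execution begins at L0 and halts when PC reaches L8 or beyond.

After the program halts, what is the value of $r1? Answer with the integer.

#0 xor  $r1, $r3, $r2 ; 0/9/2/11/15
#1 add  $r4, $r1, $r3 ; 0/9/2/11/20
#2 addi  $r2, $r3, 7 ; 0/9/18/11/20
#3 bne  $r1, $r0, L2 ; 0/9/18/11/20 ; →target
#4 sub  $r1, $r2, $r2 ; 0/0/18/11/20
#2 addi  $r2, $r3, 7 ; 0/0/18/11/20
#3 bne  $r1, $r0, L2 ; 0/0/18/11/20 ; →fallthru
#4 sub  $r1, $r2, $r2 ; 0/0/18/11/20
#5 andi  $r2, $r0, 13 ; 0/0/0/11/20
#6 xori  $r2, $r3, 8 ; 0/0/3/11/20
#7 sub  $r2, $r2, $r3 ; 0/0/65528/11/20

0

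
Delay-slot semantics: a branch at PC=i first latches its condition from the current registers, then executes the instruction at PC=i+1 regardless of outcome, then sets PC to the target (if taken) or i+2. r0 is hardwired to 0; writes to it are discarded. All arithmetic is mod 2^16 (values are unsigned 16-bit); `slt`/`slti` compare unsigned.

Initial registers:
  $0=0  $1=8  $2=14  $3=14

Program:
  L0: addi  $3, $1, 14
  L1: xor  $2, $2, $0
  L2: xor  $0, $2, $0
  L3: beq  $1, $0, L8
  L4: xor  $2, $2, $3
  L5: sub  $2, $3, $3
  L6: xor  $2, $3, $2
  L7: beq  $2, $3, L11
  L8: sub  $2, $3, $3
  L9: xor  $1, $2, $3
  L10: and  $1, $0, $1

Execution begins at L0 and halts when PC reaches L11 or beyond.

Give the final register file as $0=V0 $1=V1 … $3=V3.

$0=0 $1=8 $2=0 $3=22

#0 addi  $3, $1, 14 ; 0/8/14/22
#1 xor  $2, $2, $0 ; 0/8/14/22
#2 xor  $0, $2, $0 ; 0/8/14/22
#3 beq  $1, $0, L8 ; 0/8/14/22 ; →fallthru
#4 xor  $2, $2, $3 ; 0/8/24/22
#5 sub  $2, $3, $3 ; 0/8/0/22
#6 xor  $2, $3, $2 ; 0/8/22/22
#7 beq  $2, $3, L11 ; 0/8/22/22 ; →target
#8 sub  $2, $3, $3 ; 0/8/0/22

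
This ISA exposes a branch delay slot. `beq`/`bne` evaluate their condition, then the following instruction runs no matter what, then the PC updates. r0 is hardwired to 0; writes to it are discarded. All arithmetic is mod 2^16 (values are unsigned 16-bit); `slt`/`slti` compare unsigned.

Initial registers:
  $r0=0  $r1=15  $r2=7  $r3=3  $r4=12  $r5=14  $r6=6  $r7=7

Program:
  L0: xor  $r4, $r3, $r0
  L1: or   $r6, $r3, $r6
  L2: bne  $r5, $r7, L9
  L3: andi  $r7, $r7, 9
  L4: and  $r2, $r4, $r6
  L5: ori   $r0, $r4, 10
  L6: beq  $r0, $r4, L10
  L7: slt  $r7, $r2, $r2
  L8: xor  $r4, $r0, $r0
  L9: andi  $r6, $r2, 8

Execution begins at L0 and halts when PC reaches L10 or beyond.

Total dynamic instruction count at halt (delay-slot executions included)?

#0 xor  $r4, $r3, $r0 ; 0/15/7/3/3/14/6/7
#1 or   $r6, $r3, $r6 ; 0/15/7/3/3/14/7/7
#2 bne  $r5, $r7, L9 ; 0/15/7/3/3/14/7/7 ; →target
#3 andi  $r7, $r7, 9 ; 0/15/7/3/3/14/7/1
#9 andi  $r6, $r2, 8 ; 0/15/7/3/3/14/0/1

5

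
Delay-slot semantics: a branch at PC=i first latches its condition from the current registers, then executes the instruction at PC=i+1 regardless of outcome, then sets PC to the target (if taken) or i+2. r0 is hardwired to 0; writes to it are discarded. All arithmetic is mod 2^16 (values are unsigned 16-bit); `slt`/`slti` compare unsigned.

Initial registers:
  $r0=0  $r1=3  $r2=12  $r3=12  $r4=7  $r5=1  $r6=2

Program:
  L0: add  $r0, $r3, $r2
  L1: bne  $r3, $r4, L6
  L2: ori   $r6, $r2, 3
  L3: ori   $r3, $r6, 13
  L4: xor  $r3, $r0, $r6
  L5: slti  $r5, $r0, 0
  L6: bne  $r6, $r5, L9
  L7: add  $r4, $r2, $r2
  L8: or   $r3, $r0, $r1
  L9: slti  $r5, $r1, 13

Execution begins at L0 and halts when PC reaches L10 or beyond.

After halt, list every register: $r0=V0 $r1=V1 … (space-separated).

  step pc=0: add  $r0, $r3, $r2  regs=(0,3,12,12,7,1,2)
  step pc=1: bne  $r3, $r4, L6  cond=T  regs=(0,3,12,12,7,1,2)
  step pc=2: ori   $r6, $r2, 3  regs=(0,3,12,12,7,1,15)
  step pc=6: bne  $r6, $r5, L9  cond=T  regs=(0,3,12,12,7,1,15)
  step pc=7: add  $r4, $r2, $r2  regs=(0,3,12,12,24,1,15)
  step pc=9: slti  $r5, $r1, 13  regs=(0,3,12,12,24,1,15)

$r0=0 $r1=3 $r2=12 $r3=12 $r4=24 $r5=1 $r6=15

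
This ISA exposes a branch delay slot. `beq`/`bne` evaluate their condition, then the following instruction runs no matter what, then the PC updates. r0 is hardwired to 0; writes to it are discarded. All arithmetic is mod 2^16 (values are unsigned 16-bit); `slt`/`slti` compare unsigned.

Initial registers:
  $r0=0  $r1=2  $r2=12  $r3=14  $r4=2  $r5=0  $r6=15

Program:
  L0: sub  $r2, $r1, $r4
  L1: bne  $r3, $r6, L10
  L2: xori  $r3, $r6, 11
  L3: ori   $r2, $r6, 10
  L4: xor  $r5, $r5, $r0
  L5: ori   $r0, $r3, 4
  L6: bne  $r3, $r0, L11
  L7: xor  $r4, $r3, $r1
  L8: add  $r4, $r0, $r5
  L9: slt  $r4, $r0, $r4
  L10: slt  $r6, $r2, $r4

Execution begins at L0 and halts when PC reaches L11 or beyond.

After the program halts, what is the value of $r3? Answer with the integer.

4

PC=0  sub  $r2, $r1, $r4     | $r0=0 $r1=2 $r2=0 $r3=14 $r4=2 $r5=0 $r6=15
PC=1  bne  $r3, $r6, L10     | $r0=0 $r1=2 $r2=0 $r3=14 $r4=2 $r5=0 $r6=15  [TAKEN]
PC=2  xori  $r3, $r6, 11     | $r0=0 $r1=2 $r2=0 $r3=4 $r4=2 $r5=0 $r6=15
PC=10 slt  $r6, $r2, $r4     | $r0=0 $r1=2 $r2=0 $r3=4 $r4=2 $r5=0 $r6=1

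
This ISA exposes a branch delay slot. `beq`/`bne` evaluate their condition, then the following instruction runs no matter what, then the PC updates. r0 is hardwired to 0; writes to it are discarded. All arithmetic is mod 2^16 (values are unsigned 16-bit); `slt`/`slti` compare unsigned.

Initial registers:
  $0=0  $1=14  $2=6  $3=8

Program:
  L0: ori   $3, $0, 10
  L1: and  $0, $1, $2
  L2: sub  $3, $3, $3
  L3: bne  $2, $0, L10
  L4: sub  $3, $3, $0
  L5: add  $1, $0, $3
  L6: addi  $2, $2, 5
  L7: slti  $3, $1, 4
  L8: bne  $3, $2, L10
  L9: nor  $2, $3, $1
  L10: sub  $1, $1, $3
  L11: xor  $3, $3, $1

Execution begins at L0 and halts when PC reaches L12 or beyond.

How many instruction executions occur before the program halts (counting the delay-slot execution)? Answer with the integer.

#0 ori   $3, $0, 10 ; 0/14/6/10
#1 and  $0, $1, $2 ; 0/14/6/10
#2 sub  $3, $3, $3 ; 0/14/6/0
#3 bne  $2, $0, L10 ; 0/14/6/0 ; →target
#4 sub  $3, $3, $0 ; 0/14/6/0
#10 sub  $1, $1, $3 ; 0/14/6/0
#11 xor  $3, $3, $1 ; 0/14/6/14

7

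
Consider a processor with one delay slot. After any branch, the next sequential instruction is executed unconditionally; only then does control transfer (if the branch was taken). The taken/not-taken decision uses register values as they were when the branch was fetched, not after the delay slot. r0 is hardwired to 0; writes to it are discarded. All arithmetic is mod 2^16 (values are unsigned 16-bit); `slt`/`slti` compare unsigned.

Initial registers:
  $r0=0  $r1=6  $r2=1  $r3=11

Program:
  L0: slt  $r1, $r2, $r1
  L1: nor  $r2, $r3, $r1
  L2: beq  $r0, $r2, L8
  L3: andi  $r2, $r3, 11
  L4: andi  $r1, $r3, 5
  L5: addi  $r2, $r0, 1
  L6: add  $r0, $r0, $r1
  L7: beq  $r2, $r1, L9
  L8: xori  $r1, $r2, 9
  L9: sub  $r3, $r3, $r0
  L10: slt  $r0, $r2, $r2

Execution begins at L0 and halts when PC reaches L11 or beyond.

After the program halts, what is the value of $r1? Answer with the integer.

8

PC=0  slt  $r1, $r2, $r1     | $r0=0 $r1=1 $r2=1 $r3=11
PC=1  nor  $r2, $r3, $r1     | $r0=0 $r1=1 $r2=65524 $r3=11
PC=2  beq  $r0, $r2, L8      | $r0=0 $r1=1 $r2=65524 $r3=11  [not taken]
PC=3  andi  $r2, $r3, 11     | $r0=0 $r1=1 $r2=11 $r3=11
PC=4  andi  $r1, $r3, 5      | $r0=0 $r1=1 $r2=11 $r3=11
PC=5  addi  $r2, $r0, 1      | $r0=0 $r1=1 $r2=1 $r3=11
PC=6  add  $r0, $r0, $r1     | $r0=0 $r1=1 $r2=1 $r3=11
PC=7  beq  $r2, $r1, L9      | $r0=0 $r1=1 $r2=1 $r3=11  [TAKEN]
PC=8  xori  $r1, $r2, 9      | $r0=0 $r1=8 $r2=1 $r3=11
PC=9  sub  $r3, $r3, $r0     | $r0=0 $r1=8 $r2=1 $r3=11
PC=10 slt  $r0, $r2, $r2     | $r0=0 $r1=8 $r2=1 $r3=11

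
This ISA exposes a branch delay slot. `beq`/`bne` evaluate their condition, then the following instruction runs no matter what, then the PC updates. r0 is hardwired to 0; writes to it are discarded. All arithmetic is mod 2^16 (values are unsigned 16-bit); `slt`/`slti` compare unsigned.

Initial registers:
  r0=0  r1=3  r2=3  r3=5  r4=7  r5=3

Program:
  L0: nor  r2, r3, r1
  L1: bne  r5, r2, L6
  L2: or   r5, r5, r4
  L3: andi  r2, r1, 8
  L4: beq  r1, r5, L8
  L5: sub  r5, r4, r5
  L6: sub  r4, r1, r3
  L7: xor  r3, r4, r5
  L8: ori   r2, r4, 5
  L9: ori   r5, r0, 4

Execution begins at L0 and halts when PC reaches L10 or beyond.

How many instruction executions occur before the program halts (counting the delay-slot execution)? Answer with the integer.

7

#0 nor  r2, r3, r1 ; 0/3/65528/5/7/3
#1 bne  r5, r2, L6 ; 0/3/65528/5/7/3 ; →target
#2 or   r5, r5, r4 ; 0/3/65528/5/7/7
#6 sub  r4, r1, r3 ; 0/3/65528/5/65534/7
#7 xor  r3, r4, r5 ; 0/3/65528/65529/65534/7
#8 ori   r2, r4, 5 ; 0/3/65535/65529/65534/7
#9 ori   r5, r0, 4 ; 0/3/65535/65529/65534/4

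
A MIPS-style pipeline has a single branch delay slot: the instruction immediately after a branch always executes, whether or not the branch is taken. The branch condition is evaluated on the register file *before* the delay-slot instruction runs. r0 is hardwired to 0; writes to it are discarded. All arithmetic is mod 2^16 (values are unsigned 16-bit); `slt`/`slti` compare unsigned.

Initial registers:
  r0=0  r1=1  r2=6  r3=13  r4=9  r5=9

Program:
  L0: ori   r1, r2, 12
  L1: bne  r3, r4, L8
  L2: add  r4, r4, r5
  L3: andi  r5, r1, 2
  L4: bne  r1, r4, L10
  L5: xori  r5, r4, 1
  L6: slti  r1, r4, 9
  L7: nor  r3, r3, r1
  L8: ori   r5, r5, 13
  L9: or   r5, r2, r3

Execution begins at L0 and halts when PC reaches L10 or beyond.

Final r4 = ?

18

  step pc=0: ori   r1, r2, 12  regs=(0,14,6,13,9,9)
  step pc=1: bne  r3, r4, L8  cond=T  regs=(0,14,6,13,9,9)
  step pc=2: add  r4, r4, r5  regs=(0,14,6,13,18,9)
  step pc=8: ori   r5, r5, 13  regs=(0,14,6,13,18,13)
  step pc=9: or   r5, r2, r3  regs=(0,14,6,13,18,15)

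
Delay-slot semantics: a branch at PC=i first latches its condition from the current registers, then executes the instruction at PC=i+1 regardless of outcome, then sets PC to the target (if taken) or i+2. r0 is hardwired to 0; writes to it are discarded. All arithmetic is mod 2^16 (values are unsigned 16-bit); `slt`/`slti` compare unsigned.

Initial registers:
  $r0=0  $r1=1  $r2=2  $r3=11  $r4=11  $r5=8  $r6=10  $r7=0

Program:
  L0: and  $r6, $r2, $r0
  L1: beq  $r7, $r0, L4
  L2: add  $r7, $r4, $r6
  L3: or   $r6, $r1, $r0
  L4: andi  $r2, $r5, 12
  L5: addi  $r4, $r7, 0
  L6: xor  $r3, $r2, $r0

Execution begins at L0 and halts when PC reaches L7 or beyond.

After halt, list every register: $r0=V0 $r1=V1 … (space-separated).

$r0=0 $r1=1 $r2=8 $r3=8 $r4=11 $r5=8 $r6=0 $r7=11

PC=0  and  $r6, $r2, $r0     | $r0=0 $r1=1 $r2=2 $r3=11 $r4=11 $r5=8 $r6=0 $r7=0
PC=1  beq  $r7, $r0, L4      | $r0=0 $r1=1 $r2=2 $r3=11 $r4=11 $r5=8 $r6=0 $r7=0  [TAKEN]
PC=2  add  $r7, $r4, $r6     | $r0=0 $r1=1 $r2=2 $r3=11 $r4=11 $r5=8 $r6=0 $r7=11
PC=4  andi  $r2, $r5, 12     | $r0=0 $r1=1 $r2=8 $r3=11 $r4=11 $r5=8 $r6=0 $r7=11
PC=5  addi  $r4, $r7, 0      | $r0=0 $r1=1 $r2=8 $r3=11 $r4=11 $r5=8 $r6=0 $r7=11
PC=6  xor  $r3, $r2, $r0     | $r0=0 $r1=1 $r2=8 $r3=8 $r4=11 $r5=8 $r6=0 $r7=11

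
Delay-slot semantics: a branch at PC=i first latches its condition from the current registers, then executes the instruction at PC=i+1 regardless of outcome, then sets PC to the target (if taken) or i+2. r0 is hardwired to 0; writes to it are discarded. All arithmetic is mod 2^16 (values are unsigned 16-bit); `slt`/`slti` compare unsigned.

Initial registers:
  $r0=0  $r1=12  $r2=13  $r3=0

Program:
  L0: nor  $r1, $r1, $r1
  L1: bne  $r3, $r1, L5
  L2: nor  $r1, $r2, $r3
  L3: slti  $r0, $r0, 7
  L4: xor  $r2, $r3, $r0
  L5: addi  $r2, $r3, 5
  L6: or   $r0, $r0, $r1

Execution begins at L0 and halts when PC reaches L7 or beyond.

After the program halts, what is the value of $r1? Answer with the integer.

  step pc=0: nor  $r1, $r1, $r1  regs=(0,65523,13,0)
  step pc=1: bne  $r3, $r1, L5  cond=T  regs=(0,65523,13,0)
  step pc=2: nor  $r1, $r2, $r3  regs=(0,65522,13,0)
  step pc=5: addi  $r2, $r3, 5  regs=(0,65522,5,0)
  step pc=6: or   $r0, $r0, $r1  regs=(0,65522,5,0)

65522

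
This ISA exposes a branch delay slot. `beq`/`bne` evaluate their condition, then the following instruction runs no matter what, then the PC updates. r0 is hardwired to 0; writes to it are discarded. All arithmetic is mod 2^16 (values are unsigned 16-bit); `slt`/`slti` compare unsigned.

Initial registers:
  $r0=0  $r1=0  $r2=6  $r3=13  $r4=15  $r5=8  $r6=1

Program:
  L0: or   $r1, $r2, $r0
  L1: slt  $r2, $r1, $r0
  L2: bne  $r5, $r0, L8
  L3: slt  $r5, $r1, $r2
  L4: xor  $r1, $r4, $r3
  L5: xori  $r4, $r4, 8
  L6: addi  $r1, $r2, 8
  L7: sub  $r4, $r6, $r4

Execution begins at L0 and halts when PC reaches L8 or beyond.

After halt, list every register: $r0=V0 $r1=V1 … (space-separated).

  step pc=0: or   $r1, $r2, $r0  regs=(0,6,6,13,15,8,1)
  step pc=1: slt  $r2, $r1, $r0  regs=(0,6,0,13,15,8,1)
  step pc=2: bne  $r5, $r0, L8  cond=T  regs=(0,6,0,13,15,8,1)
  step pc=3: slt  $r5, $r1, $r2  regs=(0,6,0,13,15,0,1)

$r0=0 $r1=6 $r2=0 $r3=13 $r4=15 $r5=0 $r6=1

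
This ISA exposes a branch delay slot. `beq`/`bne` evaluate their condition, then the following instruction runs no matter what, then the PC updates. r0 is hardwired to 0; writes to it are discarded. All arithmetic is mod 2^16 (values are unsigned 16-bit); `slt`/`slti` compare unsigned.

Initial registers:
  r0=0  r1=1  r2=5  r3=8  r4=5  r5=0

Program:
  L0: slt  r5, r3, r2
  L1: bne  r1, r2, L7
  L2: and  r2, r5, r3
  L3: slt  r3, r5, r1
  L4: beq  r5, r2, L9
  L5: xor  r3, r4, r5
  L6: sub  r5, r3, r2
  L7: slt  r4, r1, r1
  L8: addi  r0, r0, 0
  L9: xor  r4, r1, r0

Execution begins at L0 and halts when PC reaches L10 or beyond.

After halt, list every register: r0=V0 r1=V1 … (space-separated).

r0=0 r1=1 r2=0 r3=8 r4=1 r5=0

PC=0  slt  r5, r3, r2        | r0=0 r1=1 r2=5 r3=8 r4=5 r5=0
PC=1  bne  r1, r2, L7        | r0=0 r1=1 r2=5 r3=8 r4=5 r5=0  [TAKEN]
PC=2  and  r2, r5, r3        | r0=0 r1=1 r2=0 r3=8 r4=5 r5=0
PC=7  slt  r4, r1, r1        | r0=0 r1=1 r2=0 r3=8 r4=0 r5=0
PC=8  addi  r0, r0, 0        | r0=0 r1=1 r2=0 r3=8 r4=0 r5=0
PC=9  xor  r4, r1, r0        | r0=0 r1=1 r2=0 r3=8 r4=1 r5=0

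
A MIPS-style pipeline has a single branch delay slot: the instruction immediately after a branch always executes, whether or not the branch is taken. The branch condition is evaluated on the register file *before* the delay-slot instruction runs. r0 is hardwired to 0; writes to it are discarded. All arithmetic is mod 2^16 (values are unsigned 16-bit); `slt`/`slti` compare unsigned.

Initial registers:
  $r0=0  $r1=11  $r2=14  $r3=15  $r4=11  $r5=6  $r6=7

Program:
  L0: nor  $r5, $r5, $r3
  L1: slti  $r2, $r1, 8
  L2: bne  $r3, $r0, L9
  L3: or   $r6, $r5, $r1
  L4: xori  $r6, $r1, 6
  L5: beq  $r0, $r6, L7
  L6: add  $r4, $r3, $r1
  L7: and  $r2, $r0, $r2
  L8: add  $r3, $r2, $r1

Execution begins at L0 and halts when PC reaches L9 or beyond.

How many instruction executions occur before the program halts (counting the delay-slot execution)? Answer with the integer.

4

[0] nor  $r5, $r5, $r3  →  {$r0:0, $r1:11, $r2:14, $r3:15, $r4:11, $r5:65520, $r6:7}
[1] slti  $r2, $r1, 8  →  {$r0:0, $r1:11, $r2:0, $r3:15, $r4:11, $r5:65520, $r6:7}
[2] bne  $r3, $r0, L9  →  {$r0:0, $r1:11, $r2:0, $r3:15, $r4:11, $r5:65520, $r6:7}  ⟨branch taken⟩
[3] or   $r6, $r5, $r1  →  {$r0:0, $r1:11, $r2:0, $r3:15, $r4:11, $r5:65520, $r6:65531}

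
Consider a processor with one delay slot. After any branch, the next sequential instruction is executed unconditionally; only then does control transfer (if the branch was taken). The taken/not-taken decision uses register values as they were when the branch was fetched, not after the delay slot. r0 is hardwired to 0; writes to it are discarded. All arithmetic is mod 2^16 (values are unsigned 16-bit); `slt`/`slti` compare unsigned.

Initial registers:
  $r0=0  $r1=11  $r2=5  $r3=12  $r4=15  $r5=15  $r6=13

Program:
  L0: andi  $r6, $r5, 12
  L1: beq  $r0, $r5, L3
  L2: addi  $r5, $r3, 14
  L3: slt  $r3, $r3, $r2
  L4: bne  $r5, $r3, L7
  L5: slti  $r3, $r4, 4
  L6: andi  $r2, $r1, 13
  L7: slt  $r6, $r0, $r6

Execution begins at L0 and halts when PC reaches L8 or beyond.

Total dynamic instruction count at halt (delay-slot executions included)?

[0] andi  $r6, $r5, 12  →  {$r0:0, $r1:11, $r2:5, $r3:12, $r4:15, $r5:15, $r6:12}
[1] beq  $r0, $r5, L3  →  {$r0:0, $r1:11, $r2:5, $r3:12, $r4:15, $r5:15, $r6:12}  ⟨branch fallthrough⟩
[2] addi  $r5, $r3, 14  →  {$r0:0, $r1:11, $r2:5, $r3:12, $r4:15, $r5:26, $r6:12}
[3] slt  $r3, $r3, $r2  →  {$r0:0, $r1:11, $r2:5, $r3:0, $r4:15, $r5:26, $r6:12}
[4] bne  $r5, $r3, L7  →  {$r0:0, $r1:11, $r2:5, $r3:0, $r4:15, $r5:26, $r6:12}  ⟨branch taken⟩
[5] slti  $r3, $r4, 4  →  {$r0:0, $r1:11, $r2:5, $r3:0, $r4:15, $r5:26, $r6:12}
[7] slt  $r6, $r0, $r6  →  {$r0:0, $r1:11, $r2:5, $r3:0, $r4:15, $r5:26, $r6:1}

7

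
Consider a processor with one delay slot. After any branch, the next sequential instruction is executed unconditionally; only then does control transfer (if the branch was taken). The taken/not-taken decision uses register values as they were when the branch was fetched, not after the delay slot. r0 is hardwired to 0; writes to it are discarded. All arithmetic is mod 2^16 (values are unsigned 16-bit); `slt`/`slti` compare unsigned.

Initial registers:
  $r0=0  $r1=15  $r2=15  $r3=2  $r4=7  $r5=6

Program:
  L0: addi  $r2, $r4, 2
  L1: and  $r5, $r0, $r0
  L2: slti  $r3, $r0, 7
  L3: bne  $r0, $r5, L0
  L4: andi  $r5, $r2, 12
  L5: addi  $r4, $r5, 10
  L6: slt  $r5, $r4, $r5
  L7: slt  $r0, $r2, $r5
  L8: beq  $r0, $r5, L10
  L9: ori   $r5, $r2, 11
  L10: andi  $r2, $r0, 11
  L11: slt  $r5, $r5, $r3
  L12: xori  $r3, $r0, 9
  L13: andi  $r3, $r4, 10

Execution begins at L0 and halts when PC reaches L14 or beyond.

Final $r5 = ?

PC=0  addi  $r2, $r4, 2      | $r0=0 $r1=15 $r2=9 $r3=2 $r4=7 $r5=6
PC=1  and  $r5, $r0, $r0     | $r0=0 $r1=15 $r2=9 $r3=2 $r4=7 $r5=0
PC=2  slti  $r3, $r0, 7      | $r0=0 $r1=15 $r2=9 $r3=1 $r4=7 $r5=0
PC=3  bne  $r0, $r5, L0      | $r0=0 $r1=15 $r2=9 $r3=1 $r4=7 $r5=0  [not taken]
PC=4  andi  $r5, $r2, 12     | $r0=0 $r1=15 $r2=9 $r3=1 $r4=7 $r5=8
PC=5  addi  $r4, $r5, 10     | $r0=0 $r1=15 $r2=9 $r3=1 $r4=18 $r5=8
PC=6  slt  $r5, $r4, $r5     | $r0=0 $r1=15 $r2=9 $r3=1 $r4=18 $r5=0
PC=7  slt  $r0, $r2, $r5     | $r0=0 $r1=15 $r2=9 $r3=1 $r4=18 $r5=0
PC=8  beq  $r0, $r5, L10     | $r0=0 $r1=15 $r2=9 $r3=1 $r4=18 $r5=0  [TAKEN]
PC=9  ori   $r5, $r2, 11     | $r0=0 $r1=15 $r2=9 $r3=1 $r4=18 $r5=11
PC=10 andi  $r2, $r0, 11     | $r0=0 $r1=15 $r2=0 $r3=1 $r4=18 $r5=11
PC=11 slt  $r5, $r5, $r3     | $r0=0 $r1=15 $r2=0 $r3=1 $r4=18 $r5=0
PC=12 xori  $r3, $r0, 9      | $r0=0 $r1=15 $r2=0 $r3=9 $r4=18 $r5=0
PC=13 andi  $r3, $r4, 10     | $r0=0 $r1=15 $r2=0 $r3=2 $r4=18 $r5=0

0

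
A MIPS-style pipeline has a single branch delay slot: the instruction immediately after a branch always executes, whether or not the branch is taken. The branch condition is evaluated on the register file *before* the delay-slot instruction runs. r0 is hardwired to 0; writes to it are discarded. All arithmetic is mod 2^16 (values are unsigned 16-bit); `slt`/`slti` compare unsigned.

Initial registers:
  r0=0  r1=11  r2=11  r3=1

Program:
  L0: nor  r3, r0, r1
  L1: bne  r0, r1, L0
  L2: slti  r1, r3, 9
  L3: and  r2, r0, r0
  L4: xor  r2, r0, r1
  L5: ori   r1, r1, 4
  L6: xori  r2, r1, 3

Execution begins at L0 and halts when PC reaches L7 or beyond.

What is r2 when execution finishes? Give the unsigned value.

7

[0] nor  r3, r0, r1  →  {r0:0, r1:11, r2:11, r3:65524}
[1] bne  r0, r1, L0  →  {r0:0, r1:11, r2:11, r3:65524}  ⟨branch taken⟩
[2] slti  r1, r3, 9  →  {r0:0, r1:0, r2:11, r3:65524}
[0] nor  r3, r0, r1  →  {r0:0, r1:0, r2:11, r3:65535}
[1] bne  r0, r1, L0  →  {r0:0, r1:0, r2:11, r3:65535}  ⟨branch fallthrough⟩
[2] slti  r1, r3, 9  →  {r0:0, r1:0, r2:11, r3:65535}
[3] and  r2, r0, r0  →  {r0:0, r1:0, r2:0, r3:65535}
[4] xor  r2, r0, r1  →  {r0:0, r1:0, r2:0, r3:65535}
[5] ori   r1, r1, 4  →  {r0:0, r1:4, r2:0, r3:65535}
[6] xori  r2, r1, 3  →  {r0:0, r1:4, r2:7, r3:65535}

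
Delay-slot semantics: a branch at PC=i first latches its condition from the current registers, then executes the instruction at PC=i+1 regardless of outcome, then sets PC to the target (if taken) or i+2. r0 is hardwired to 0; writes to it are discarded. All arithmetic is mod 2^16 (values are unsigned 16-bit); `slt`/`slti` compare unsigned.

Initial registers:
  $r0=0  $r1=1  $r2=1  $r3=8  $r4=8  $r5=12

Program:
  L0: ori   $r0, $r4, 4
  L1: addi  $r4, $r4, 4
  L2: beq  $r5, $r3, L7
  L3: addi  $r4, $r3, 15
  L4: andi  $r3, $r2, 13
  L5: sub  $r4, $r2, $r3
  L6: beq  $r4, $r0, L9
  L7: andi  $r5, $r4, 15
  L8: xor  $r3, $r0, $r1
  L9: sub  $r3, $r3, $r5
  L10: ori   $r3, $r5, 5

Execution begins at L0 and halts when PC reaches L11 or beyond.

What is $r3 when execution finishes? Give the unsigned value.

#0 ori   $r0, $r4, 4 ; 0/1/1/8/8/12
#1 addi  $r4, $r4, 4 ; 0/1/1/8/12/12
#2 beq  $r5, $r3, L7 ; 0/1/1/8/12/12 ; →fallthru
#3 addi  $r4, $r3, 15 ; 0/1/1/8/23/12
#4 andi  $r3, $r2, 13 ; 0/1/1/1/23/12
#5 sub  $r4, $r2, $r3 ; 0/1/1/1/0/12
#6 beq  $r4, $r0, L9 ; 0/1/1/1/0/12 ; →target
#7 andi  $r5, $r4, 15 ; 0/1/1/1/0/0
#9 sub  $r3, $r3, $r5 ; 0/1/1/1/0/0
#10 ori   $r3, $r5, 5 ; 0/1/1/5/0/0

5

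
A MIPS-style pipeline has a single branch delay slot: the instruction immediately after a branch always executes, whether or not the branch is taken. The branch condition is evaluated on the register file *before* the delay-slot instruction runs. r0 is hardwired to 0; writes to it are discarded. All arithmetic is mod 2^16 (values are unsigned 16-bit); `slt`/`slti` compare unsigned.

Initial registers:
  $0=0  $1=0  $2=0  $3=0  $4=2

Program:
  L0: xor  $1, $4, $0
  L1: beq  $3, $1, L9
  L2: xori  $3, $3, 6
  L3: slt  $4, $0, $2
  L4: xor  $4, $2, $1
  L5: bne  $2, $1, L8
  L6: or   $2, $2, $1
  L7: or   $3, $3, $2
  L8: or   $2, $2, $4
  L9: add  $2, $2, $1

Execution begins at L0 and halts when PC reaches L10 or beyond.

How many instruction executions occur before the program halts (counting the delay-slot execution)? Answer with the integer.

9

  step pc=0: xor  $1, $4, $0  regs=(0,2,0,0,2)
  step pc=1: beq  $3, $1, L9  cond=F  regs=(0,2,0,0,2)
  step pc=2: xori  $3, $3, 6  regs=(0,2,0,6,2)
  step pc=3: slt  $4, $0, $2  regs=(0,2,0,6,0)
  step pc=4: xor  $4, $2, $1  regs=(0,2,0,6,2)
  step pc=5: bne  $2, $1, L8  cond=T  regs=(0,2,0,6,2)
  step pc=6: or   $2, $2, $1  regs=(0,2,2,6,2)
  step pc=8: or   $2, $2, $4  regs=(0,2,2,6,2)
  step pc=9: add  $2, $2, $1  regs=(0,2,4,6,2)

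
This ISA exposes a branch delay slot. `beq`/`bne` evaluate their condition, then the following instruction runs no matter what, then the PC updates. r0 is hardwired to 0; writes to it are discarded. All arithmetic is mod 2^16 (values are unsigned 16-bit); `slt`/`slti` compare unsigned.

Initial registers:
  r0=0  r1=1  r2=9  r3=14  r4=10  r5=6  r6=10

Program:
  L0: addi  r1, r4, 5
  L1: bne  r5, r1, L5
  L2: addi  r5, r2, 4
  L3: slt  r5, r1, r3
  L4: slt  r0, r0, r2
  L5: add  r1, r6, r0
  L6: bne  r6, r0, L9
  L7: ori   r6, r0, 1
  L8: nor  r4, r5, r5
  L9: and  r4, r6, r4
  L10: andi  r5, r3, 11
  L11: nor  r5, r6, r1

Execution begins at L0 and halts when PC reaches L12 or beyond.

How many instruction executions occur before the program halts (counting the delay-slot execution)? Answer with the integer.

[0] addi  r1, r4, 5  →  {r0:0, r1:15, r2:9, r3:14, r4:10, r5:6, r6:10}
[1] bne  r5, r1, L5  →  {r0:0, r1:15, r2:9, r3:14, r4:10, r5:6, r6:10}  ⟨branch taken⟩
[2] addi  r5, r2, 4  →  {r0:0, r1:15, r2:9, r3:14, r4:10, r5:13, r6:10}
[5] add  r1, r6, r0  →  {r0:0, r1:10, r2:9, r3:14, r4:10, r5:13, r6:10}
[6] bne  r6, r0, L9  →  {r0:0, r1:10, r2:9, r3:14, r4:10, r5:13, r6:10}  ⟨branch taken⟩
[7] ori   r6, r0, 1  →  {r0:0, r1:10, r2:9, r3:14, r4:10, r5:13, r6:1}
[9] and  r4, r6, r4  →  {r0:0, r1:10, r2:9, r3:14, r4:0, r5:13, r6:1}
[10] andi  r5, r3, 11  →  {r0:0, r1:10, r2:9, r3:14, r4:0, r5:10, r6:1}
[11] nor  r5, r6, r1  →  {r0:0, r1:10, r2:9, r3:14, r4:0, r5:65524, r6:1}

9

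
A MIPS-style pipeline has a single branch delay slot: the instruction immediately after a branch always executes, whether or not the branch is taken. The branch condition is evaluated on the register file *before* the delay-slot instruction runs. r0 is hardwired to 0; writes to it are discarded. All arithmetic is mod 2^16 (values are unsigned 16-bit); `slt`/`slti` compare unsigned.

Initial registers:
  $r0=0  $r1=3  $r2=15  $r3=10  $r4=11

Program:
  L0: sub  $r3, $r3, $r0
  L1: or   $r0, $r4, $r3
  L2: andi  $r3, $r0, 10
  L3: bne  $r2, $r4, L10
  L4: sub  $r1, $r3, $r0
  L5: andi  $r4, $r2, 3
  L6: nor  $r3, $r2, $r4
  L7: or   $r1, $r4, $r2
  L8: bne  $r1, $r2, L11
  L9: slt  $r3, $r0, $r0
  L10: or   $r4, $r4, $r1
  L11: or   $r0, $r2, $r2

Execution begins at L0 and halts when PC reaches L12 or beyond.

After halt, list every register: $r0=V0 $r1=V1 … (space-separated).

$r0=0 $r1=0 $r2=15 $r3=0 $r4=11

[0] sub  $r3, $r3, $r0  →  {$r0:0, $r1:3, $r2:15, $r3:10, $r4:11}
[1] or   $r0, $r4, $r3  →  {$r0:0, $r1:3, $r2:15, $r3:10, $r4:11}
[2] andi  $r3, $r0, 10  →  {$r0:0, $r1:3, $r2:15, $r3:0, $r4:11}
[3] bne  $r2, $r4, L10  →  {$r0:0, $r1:3, $r2:15, $r3:0, $r4:11}  ⟨branch taken⟩
[4] sub  $r1, $r3, $r0  →  {$r0:0, $r1:0, $r2:15, $r3:0, $r4:11}
[10] or   $r4, $r4, $r1  →  {$r0:0, $r1:0, $r2:15, $r3:0, $r4:11}
[11] or   $r0, $r2, $r2  →  {$r0:0, $r1:0, $r2:15, $r3:0, $r4:11}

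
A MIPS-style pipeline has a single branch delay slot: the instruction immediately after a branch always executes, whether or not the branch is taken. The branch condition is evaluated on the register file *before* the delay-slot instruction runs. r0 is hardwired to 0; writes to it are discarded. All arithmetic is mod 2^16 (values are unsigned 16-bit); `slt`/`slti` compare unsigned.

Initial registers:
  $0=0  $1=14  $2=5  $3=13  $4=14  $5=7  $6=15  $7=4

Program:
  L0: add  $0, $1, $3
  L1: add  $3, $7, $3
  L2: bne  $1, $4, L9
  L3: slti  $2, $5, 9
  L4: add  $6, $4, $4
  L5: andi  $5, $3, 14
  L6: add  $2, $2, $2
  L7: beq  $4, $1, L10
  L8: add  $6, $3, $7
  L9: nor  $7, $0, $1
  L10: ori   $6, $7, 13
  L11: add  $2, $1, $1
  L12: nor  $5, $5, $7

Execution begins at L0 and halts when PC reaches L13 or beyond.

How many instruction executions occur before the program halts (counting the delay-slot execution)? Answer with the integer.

PC=0  add  $0, $1, $3        | $0=0 $1=14 $2=5 $3=13 $4=14 $5=7 $6=15 $7=4
PC=1  add  $3, $7, $3        | $0=0 $1=14 $2=5 $3=17 $4=14 $5=7 $6=15 $7=4
PC=2  bne  $1, $4, L9        | $0=0 $1=14 $2=5 $3=17 $4=14 $5=7 $6=15 $7=4  [not taken]
PC=3  slti  $2, $5, 9        | $0=0 $1=14 $2=1 $3=17 $4=14 $5=7 $6=15 $7=4
PC=4  add  $6, $4, $4        | $0=0 $1=14 $2=1 $3=17 $4=14 $5=7 $6=28 $7=4
PC=5  andi  $5, $3, 14       | $0=0 $1=14 $2=1 $3=17 $4=14 $5=0 $6=28 $7=4
PC=6  add  $2, $2, $2        | $0=0 $1=14 $2=2 $3=17 $4=14 $5=0 $6=28 $7=4
PC=7  beq  $4, $1, L10       | $0=0 $1=14 $2=2 $3=17 $4=14 $5=0 $6=28 $7=4  [TAKEN]
PC=8  add  $6, $3, $7        | $0=0 $1=14 $2=2 $3=17 $4=14 $5=0 $6=21 $7=4
PC=10 ori   $6, $7, 13       | $0=0 $1=14 $2=2 $3=17 $4=14 $5=0 $6=13 $7=4
PC=11 add  $2, $1, $1        | $0=0 $1=14 $2=28 $3=17 $4=14 $5=0 $6=13 $7=4
PC=12 nor  $5, $5, $7        | $0=0 $1=14 $2=28 $3=17 $4=14 $5=65531 $6=13 $7=4

12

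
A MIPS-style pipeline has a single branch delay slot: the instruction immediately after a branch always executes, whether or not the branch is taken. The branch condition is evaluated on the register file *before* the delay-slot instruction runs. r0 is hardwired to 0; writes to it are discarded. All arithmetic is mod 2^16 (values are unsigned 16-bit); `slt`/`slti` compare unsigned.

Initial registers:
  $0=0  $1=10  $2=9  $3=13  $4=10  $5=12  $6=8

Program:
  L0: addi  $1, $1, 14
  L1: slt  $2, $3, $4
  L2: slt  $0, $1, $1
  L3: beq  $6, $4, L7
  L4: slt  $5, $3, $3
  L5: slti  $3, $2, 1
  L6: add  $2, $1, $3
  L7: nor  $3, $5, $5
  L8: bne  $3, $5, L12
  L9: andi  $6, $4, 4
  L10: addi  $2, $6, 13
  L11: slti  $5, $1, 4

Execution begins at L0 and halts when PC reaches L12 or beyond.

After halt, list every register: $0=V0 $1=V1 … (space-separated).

$0=0 $1=24 $2=25 $3=65535 $4=10 $5=0 $6=0

  step pc=0: addi  $1, $1, 14  regs=(0,24,9,13,10,12,8)
  step pc=1: slt  $2, $3, $4  regs=(0,24,0,13,10,12,8)
  step pc=2: slt  $0, $1, $1  regs=(0,24,0,13,10,12,8)
  step pc=3: beq  $6, $4, L7  cond=F  regs=(0,24,0,13,10,12,8)
  step pc=4: slt  $5, $3, $3  regs=(0,24,0,13,10,0,8)
  step pc=5: slti  $3, $2, 1  regs=(0,24,0,1,10,0,8)
  step pc=6: add  $2, $1, $3  regs=(0,24,25,1,10,0,8)
  step pc=7: nor  $3, $5, $5  regs=(0,24,25,65535,10,0,8)
  step pc=8: bne  $3, $5, L12  cond=T  regs=(0,24,25,65535,10,0,8)
  step pc=9: andi  $6, $4, 4  regs=(0,24,25,65535,10,0,0)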